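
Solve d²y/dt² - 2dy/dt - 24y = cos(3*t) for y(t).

Characteristic equation r² - 2r - 24 = 0 factors as (r + 4)(r - 6) = 0, so r = -4, 6.
Hence y_h = C1*exp(-4*t) + C2*exp(6*t).
Try y_p = A*cos(3*t) + B*sin(3*t). Substituting and equating the coefficients of cos(3t) and sin(3t) gives A = -11/375, B = -2/375, so y_p = -11*cos(3*t)/375 - 2*sin(3*t)/375.

y = -11*cos(3*t)/375 - 2*sin(3*t)/375 + C1*exp(-4*t) + C2*exp(6*t)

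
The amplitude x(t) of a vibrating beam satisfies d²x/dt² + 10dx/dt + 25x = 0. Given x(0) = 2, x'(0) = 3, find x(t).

Characteristic equation r² + 10r + 25 = 0 has discriminant (10)² - 4·(25) = 0, so r = -5 is a repeated root.
Hence x_h = (C1 + C2*t)*exp(-5*t).
Apply the initial conditions: x(0) = C1 = 2 and x'(0) = C2 - 5*C1 = 3. Solving gives C1 = 2, C2 = 13.

x = 2*exp(-5*t) + 13*t*exp(-5*t)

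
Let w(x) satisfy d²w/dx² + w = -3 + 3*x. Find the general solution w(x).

w = -3 + 3*x + C1*cos(x) + C2*sin(x)

Characteristic equation r² + 1 = 0 has discriminant (0)² - 4·(1) = -4 < 0, so r = ± i.
Hence w_h = C1*cos(x) + C2*sin(x).
For the particular solution try w_p = A0 + A1*x. Substituting and matching coefficients of each power of x gives A0 = -3, A1 = 3, so w_p = -3 + 3*x.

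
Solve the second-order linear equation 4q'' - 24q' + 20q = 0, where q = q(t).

Divide through by 4: q'' - 6q' + 5q = 0.
Characteristic equation r² - 6r + 5 = 0 factors as (r - 5)(r - 1) = 0, so r = 5, 1.
Hence q_h = C1*exp(5*t) + C2*exp(t).

q = C1*exp(5*t) + C2*exp(t)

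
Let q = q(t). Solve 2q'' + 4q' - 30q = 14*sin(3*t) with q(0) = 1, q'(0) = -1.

q = -14*sin(3*t)/51 - 7*cos(3*t)/102 + 31*exp(3*t)/48 + 115*exp(-5*t)/272

Divide through by 2: q'' + 2q' - 15q = 7*sin(3*t).
Characteristic equation r² + 2r - 15 = 0 factors as (r - 3)(r + 5) = 0, so r = 3, -5.
Hence q_h = C1*exp(3*t) + C2*exp(-5*t).
Try q_p = A*cos(3*t) + B*sin(3*t). Substituting and equating the coefficients of cos(3t) and sin(3t) gives A = -7/102, B = -14/51, so q_p = -14*sin(3*t)/51 - 7*cos(3*t)/102.
General solution: q = -14*sin(3*t)/51 - 7*cos(3*t)/102 + C1*exp(3*t) + C2*exp(-5*t).
Apply the initial conditions: q(0) = -7/102 + C1 + C2 = 1 and q'(0) = -14/17 - 5*C2 + 3*C1 = -1. Solving gives C1 = 31/48, C2 = 115/272.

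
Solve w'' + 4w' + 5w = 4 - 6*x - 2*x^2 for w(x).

w = 176/125 - 14*x/25 - 2*x**2/5 + C1*cos(x)*exp(-2*x) + C2*exp(-2*x)*sin(x)

Characteristic equation r² + 4r + 5 = 0 has discriminant (4)² - 4·(5) = -4 < 0, so r = -2 ± i.
Hence w_h = C1*cos(x)*exp(-2*x) + C2*exp(-2*x)*sin(x).
For the particular solution try w_p = A0 + A1*x + A2*x^2. Substituting and matching coefficients of each power of x gives A0 = 176/125, A1 = -14/25, A2 = -2/5, so w_p = 176/125 - 14*x/25 - 2*x^2/5.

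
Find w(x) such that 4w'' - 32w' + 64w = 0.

Divide through by 4: w'' - 8w' + 16w = 0.
Characteristic equation r² - 8r + 16 = 0 has discriminant (-8)² - 4·(16) = 0, so r = 4 is a repeated root.
Hence w_h = (C1 + C2*x)*exp(4*x).

w = C1*exp(4*x) + C2*x*exp(4*x)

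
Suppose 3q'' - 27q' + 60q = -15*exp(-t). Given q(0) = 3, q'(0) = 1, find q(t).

q = 15*exp(4*t) - 71*exp(5*t)/6 - exp(-t)/6

Divide through by 3: q'' - 9q' + 20q = -5*exp(-t).
Characteristic equation r² - 9r + 20 = 0 factors as (r - 5)(r - 4) = 0, so r = 5, 4.
Hence q_h = C1*exp(5*t) + C2*exp(4*t).
Try q_p = A*exp(-t). Substituting into the equation and dividing by exp(-t) gives A = -1/6, so q_p = -exp(-t)/6.
General solution: q = -exp(-t)/6 + C1*exp(5*t) + C2*exp(4*t).
Apply the initial conditions: q(0) = -1/6 + C1 + C2 = 3 and q'(0) = 1/6 + 4*C2 + 5*C1 = 1. Solving gives C1 = -71/6, C2 = 15.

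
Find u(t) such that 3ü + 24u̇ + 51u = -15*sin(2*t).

u = -13*sin(2*t)/85 + 16*cos(2*t)/85 + C1*cos(t)*exp(-4*t) + C2*exp(-4*t)*sin(t)

Divide through by 3: u'' + 8u' + 17u = -5*sin(2*t).
Characteristic equation r² + 8r + 17 = 0 has discriminant (8)² - 4·(17) = -4 < 0, so r = -4 ± i.
Hence u_h = C1*cos(t)*exp(-4*t) + C2*exp(-4*t)*sin(t).
Try u_p = A*cos(2*t) + B*sin(2*t). Substituting and equating the coefficients of cos(2t) and sin(2t) gives A = 16/85, B = -13/85, so u_p = -13*sin(2*t)/85 + 16*cos(2*t)/85.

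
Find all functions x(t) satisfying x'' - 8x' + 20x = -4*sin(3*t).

Characteristic equation r² - 8r + 20 = 0 has discriminant (-8)² - 4·(20) = -16 < 0, so r = 4 ± 2i.
Hence x_h = C1*cos(2*t)*exp(4*t) + C2*exp(4*t)*sin(2*t).
Try x_p = A*cos(3*t) + B*sin(3*t). Substituting and equating the coefficients of cos(3t) and sin(3t) gives A = -96/697, B = -44/697, so x_p = -96*cos(3*t)/697 - 44*sin(3*t)/697.

x = -96*cos(3*t)/697 - 44*sin(3*t)/697 + C1*cos(2*t)*exp(4*t) + C2*exp(4*t)*sin(2*t)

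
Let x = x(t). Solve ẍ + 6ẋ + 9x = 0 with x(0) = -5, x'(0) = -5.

Characteristic equation r² + 6r + 9 = 0 has discriminant (6)² - 4·(9) = 0, so r = -3 is a repeated root.
Hence x_h = (C1 + C2*t)*exp(-3*t).
Apply the initial conditions: x(0) = C1 = -5 and x'(0) = C2 - 3*C1 = -5. Solving gives C1 = -5, C2 = -20.

x = -5*exp(-3*t) - 20*t*exp(-3*t)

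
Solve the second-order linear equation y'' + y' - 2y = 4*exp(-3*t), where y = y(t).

Characteristic equation r² + r - 2 = 0 factors as (r + 2)(r - 1) = 0, so r = -2, 1.
Hence y_h = C1*exp(-2*t) + C2*exp(t).
Try y_p = A*exp(-3*t). Substituting into the equation and dividing by exp(-3*t) gives A = 1, so y_p = exp(-3*t).

y = C1*exp(-2*t) + C2*exp(t) + exp(-3*t)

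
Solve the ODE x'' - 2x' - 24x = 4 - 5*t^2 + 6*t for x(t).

Characteristic equation r² - 2r - 24 = 0 factors as (r + 4)(r - 6) = 0, so r = -4, 6.
Hence x_h = C1*exp(-4*t) + C2*exp(6*t).
For the particular solution try x_p = A0 + A1*t + A2*t^2. Substituting and matching coefficients of each power of t gives A0 = -217/1728, A1 = -41/144, A2 = 5/24, so x_p = -217/1728 - 41*t/144 + 5*t^2/24.

x = -217/1728 - 41*t/144 + 5*t**2/24 + C1*exp(-4*t) + C2*exp(6*t)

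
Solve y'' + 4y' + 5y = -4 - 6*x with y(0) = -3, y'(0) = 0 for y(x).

Characteristic equation r² + 4r + 5 = 0 has discriminant (4)² - 4·(5) = -4 < 0, so r = -2 ± i.
Hence y_h = C1*cos(x)*exp(-2*x) + C2*exp(-2*x)*sin(x).
For the particular solution try y_p = A0 + A1*x. Substituting and matching coefficients of each power of x gives A0 = 4/25, A1 = -6/5, so y_p = 4/25 - 6*x/5.
General solution: y = 4/25 - 6*x/5 + C1*cos(x)*exp(-2*x) + C2*exp(-2*x)*sin(x).
Apply the initial conditions: y(0) = 4/25 + C1 = -3 and y'(0) = -6/5 + C2 - 2*C1 = 0. Solving gives C1 = -79/25, C2 = -128/25.

y = 4/25 - 6*x/5 - 128*exp(-2*x)*sin(x)/25 - 79*cos(x)*exp(-2*x)/25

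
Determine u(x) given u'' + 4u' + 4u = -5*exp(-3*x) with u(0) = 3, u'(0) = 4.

Characteristic equation r² + 4r + 4 = 0 has discriminant (4)² - 4·(4) = 0, so r = -2 is a repeated root.
Hence u_h = (C1 + C2*x)*exp(-2*x).
Try u_p = A*exp(-3*x). Substituting into the equation and dividing by exp(-3*x) gives A = -5, so u_p = -5*exp(-3*x).
General solution: u = -5*exp(-3*x) + C1*exp(-2*x) + C2*x*exp(-2*x).
Apply the initial conditions: u(0) = -5 + C1 = 3 and u'(0) = 15 + C2 - 2*C1 = 4. Solving gives C1 = 8, C2 = 5.

u = -5*exp(-3*x) + 8*exp(-2*x) + 5*x*exp(-2*x)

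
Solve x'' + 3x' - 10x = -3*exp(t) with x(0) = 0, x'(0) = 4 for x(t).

Characteristic equation r² + 3r - 10 = 0 factors as (r + 5)(r - 2) = 0, so r = -5, 2.
Hence x_h = C1*exp(-5*t) + C2*exp(2*t).
Try x_p = A*exp(t). Substituting into the equation and dividing by exp(t) gives A = 1/2, so x_p = exp(t)/2.
General solution: x = exp(t)/2 + C1*exp(-5*t) + C2*exp(2*t).
Apply the initial conditions: x(0) = 1/2 + C1 + C2 = 0 and x'(0) = 1/2 - 5*C1 + 2*C2 = 4. Solving gives C1 = -9/14, C2 = 1/7.

x = exp(t)/2 - 9*exp(-5*t)/14 + exp(2*t)/7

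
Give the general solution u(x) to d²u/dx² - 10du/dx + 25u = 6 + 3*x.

u = 36/125 + 3*x/25 + C1*exp(5*x) + C2*x*exp(5*x)

Characteristic equation r² - 10r + 25 = 0 has discriminant (-10)² - 4·(25) = 0, so r = 5 is a repeated root.
Hence u_h = (C1 + C2*x)*exp(5*x).
For the particular solution try u_p = A0 + A1*x. Substituting and matching coefficients of each power of x gives A0 = 36/125, A1 = 3/25, so u_p = 36/125 + 3*x/25.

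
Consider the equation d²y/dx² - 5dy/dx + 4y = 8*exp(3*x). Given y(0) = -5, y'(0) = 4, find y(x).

Characteristic equation r² - 5r + 4 = 0 factors as (r - 4)(r - 1) = 0, so r = 4, 1.
Hence y_h = C1*exp(4*x) + C2*exp(x).
Try y_p = A*exp(3*x). Substituting into the equation and dividing by exp(3*x) gives A = -4, so y_p = -4*exp(3*x).
General solution: y = -4*exp(3*x) + C1*exp(4*x) + C2*exp(x).
Apply the initial conditions: y(0) = -4 + C1 + C2 = -5 and y'(0) = -12 + C2 + 4*C1 = 4. Solving gives C1 = 17/3, C2 = -20/3.

y = -4*exp(3*x) - 20*exp(x)/3 + 17*exp(4*x)/3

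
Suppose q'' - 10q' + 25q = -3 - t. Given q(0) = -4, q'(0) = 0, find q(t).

q = -17/125 - 483*exp(5*t)/125 - t/25 + 484*t*exp(5*t)/25

Characteristic equation r² - 10r + 25 = 0 has discriminant (-10)² - 4·(25) = 0, so r = 5 is a repeated root.
Hence q_h = (C1 + C2*t)*exp(5*t).
For the particular solution try q_p = A0 + A1*t. Substituting and matching coefficients of each power of t gives A0 = -17/125, A1 = -1/25, so q_p = -17/125 - t/25.
General solution: q = -17/125 - t/25 + C1*exp(5*t) + C2*t*exp(5*t).
Apply the initial conditions: q(0) = -17/125 + C1 = -4 and q'(0) = -1/25 + C2 + 5*C1 = 0. Solving gives C1 = -483/125, C2 = 484/25.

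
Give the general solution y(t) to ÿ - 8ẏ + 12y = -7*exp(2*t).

y = C1*exp(2*t) + C2*exp(6*t) + 7*t*exp(2*t)/4

Characteristic equation r² - 8r + 12 = 0 factors as (r - 2)(r - 6) = 0, so r = 2, 6.
Hence y_h = C1*exp(2*t) + C2*exp(6*t).
Since exp(2*t) solves the homogeneous equation (r = 2 is a root of multiplicity 1), multiply the trial by t. Try y_p = A*t*exp(2*t). Substituting into the equation and dividing by exp(2*t) gives A = 7/4, so y_p = 7*t*exp(2*t)/4.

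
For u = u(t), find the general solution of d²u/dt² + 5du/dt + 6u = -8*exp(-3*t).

u = C1*exp(-3*t) + C2*exp(-2*t) + 8*t*exp(-3*t)

Characteristic equation r² + 5r + 6 = 0 factors as (r + 3)(r + 2) = 0, so r = -3, -2.
Hence u_h = C1*exp(-3*t) + C2*exp(-2*t).
Since exp(-3*t) solves the homogeneous equation (r = -3 is a root of multiplicity 1), multiply the trial by t. Try u_p = A*t*exp(-3*t). Substituting into the equation and dividing by exp(-3*t) gives A = 8, so u_p = 8*t*exp(-3*t).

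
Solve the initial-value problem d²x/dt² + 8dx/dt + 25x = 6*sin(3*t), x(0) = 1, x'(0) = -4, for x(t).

Characteristic equation r² + 8r + 25 = 0 has discriminant (8)² - 4·(25) = -36 < 0, so r = -4 ± 3i.
Hence x_h = C1*cos(3*t)*exp(-4*t) + C2*exp(-4*t)*sin(3*t).
Try x_p = A*cos(3*t) + B*sin(3*t). Substituting and equating the coefficients of cos(3t) and sin(3t) gives A = -9/52, B = 3/26, so x_p = -9*cos(3*t)/52 + 3*sin(3*t)/26.
General solution: x = -9*cos(3*t)/52 + 3*sin(3*t)/26 + C1*cos(3*t)*exp(-4*t) + C2*exp(-4*t)*sin(3*t).
Apply the initial conditions: x(0) = -9/52 + C1 = 1 and x'(0) = 9/26 - 4*C1 + 3*C2 = -4. Solving gives C1 = 61/52, C2 = 3/26.

x = -9*cos(3*t)/52 + 3*sin(3*t)/26 + 3*exp(-4*t)*sin(3*t)/26 + 61*cos(3*t)*exp(-4*t)/52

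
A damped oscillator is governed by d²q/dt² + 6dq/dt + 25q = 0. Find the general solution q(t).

Characteristic equation r² + 6r + 25 = 0 has discriminant (6)² - 4·(25) = -64 < 0, so r = -3 ± 4i.
Hence q_h = C1*cos(4*t)*exp(-3*t) + C2*exp(-3*t)*sin(4*t).

q = C1*cos(4*t)*exp(-3*t) + C2*exp(-3*t)*sin(4*t)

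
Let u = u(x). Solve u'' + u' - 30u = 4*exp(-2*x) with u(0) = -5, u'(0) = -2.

u = -2*exp(-6*x) - 20*exp(5*x)/7 - exp(-2*x)/7

Characteristic equation r² + r - 30 = 0 factors as (r - 5)(r + 6) = 0, so r = 5, -6.
Hence u_h = C1*exp(5*x) + C2*exp(-6*x).
Try u_p = A*exp(-2*x). Substituting into the equation and dividing by exp(-2*x) gives A = -1/7, so u_p = -exp(-2*x)/7.
General solution: u = -exp(-2*x)/7 + C1*exp(5*x) + C2*exp(-6*x).
Apply the initial conditions: u(0) = -1/7 + C1 + C2 = -5 and u'(0) = 2/7 - 6*C2 + 5*C1 = -2. Solving gives C1 = -20/7, C2 = -2.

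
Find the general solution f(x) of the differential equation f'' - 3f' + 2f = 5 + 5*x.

Characteristic equation r² - 3r + 2 = 0 factors as (r - 2)(r - 1) = 0, so r = 2, 1.
Hence f_h = C1*exp(2*x) + C2*exp(x).
For the particular solution try f_p = A0 + A1*x. Substituting and matching coefficients of each power of x gives A0 = 25/4, A1 = 5/2, so f_p = 25/4 + 5*x/2.

f = 25/4 + 5*x/2 + C1*exp(2*x) + C2*exp(x)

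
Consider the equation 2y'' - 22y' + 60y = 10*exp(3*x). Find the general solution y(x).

Divide through by 2: y'' - 11y' + 30y = 5*exp(3*x).
Characteristic equation r² - 11r + 30 = 0 factors as (r - 5)(r - 6) = 0, so r = 5, 6.
Hence y_h = C1*exp(5*x) + C2*exp(6*x).
Try y_p = A*exp(3*x). Substituting into the equation and dividing by exp(3*x) gives A = 5/6, so y_p = 5*exp(3*x)/6.

y = 5*exp(3*x)/6 + C1*exp(5*x) + C2*exp(6*x)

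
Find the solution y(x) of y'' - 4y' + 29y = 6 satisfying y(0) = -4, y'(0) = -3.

Characteristic equation r² - 4r + 29 = 0 has discriminant (-4)² - 4·(29) = -100 < 0, so r = 2 ± 5i.
Hence y_h = C1*cos(5*x)*exp(2*x) + C2*exp(2*x)*sin(5*x).
For the particular solution try y_p = A0. Substituting and matching coefficients of each power of x gives A0 = 6/29, so y_p = 6/29.
General solution: y = 6/29 + C1*cos(5*x)*exp(2*x) + C2*exp(2*x)*sin(5*x).
Apply the initial conditions: y(0) = 6/29 + C1 = -4 and y'(0) = 2*C1 + 5*C2 = -3. Solving gives C1 = -122/29, C2 = 157/145.

y = 6/29 - 122*cos(5*x)*exp(2*x)/29 + 157*exp(2*x)*sin(5*x)/145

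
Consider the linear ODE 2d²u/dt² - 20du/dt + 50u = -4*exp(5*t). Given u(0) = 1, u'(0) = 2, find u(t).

u = -t**2*exp(5*t) - 3*t*exp(5*t) + exp(5*t)

Divide through by 2: u'' - 10u' + 25u = -2*exp(5*t).
Characteristic equation r² - 10r + 25 = 0 has discriminant (-10)² - 4·(25) = 0, so r = 5 is a repeated root.
Hence u_h = (C1 + C2*t)*exp(5*t).
Since exp(5*t) solves the homogeneous equation (r = 5 is a root of multiplicity 2), multiply the trial by t^2. Try u_p = A*t^2*exp(5*t). Substituting into the equation and dividing by exp(5*t) gives A = -1, so u_p = -t^2*exp(5*t).
General solution: u = C1*exp(5*t) - t^2*exp(5*t) + C2*t*exp(5*t).
Apply the initial conditions: u(0) = C1 = 1 and u'(0) = C2 + 5*C1 = 2. Solving gives C1 = 1, C2 = -3.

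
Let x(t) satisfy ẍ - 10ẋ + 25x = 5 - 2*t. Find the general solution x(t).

x = 21/125 - 2*t/25 + C1*exp(5*t) + C2*t*exp(5*t)

Characteristic equation r² - 10r + 25 = 0 has discriminant (-10)² - 4·(25) = 0, so r = 5 is a repeated root.
Hence x_h = (C1 + C2*t)*exp(5*t).
For the particular solution try x_p = A0 + A1*t. Substituting and matching coefficients of each power of t gives A0 = 21/125, A1 = -2/25, so x_p = 21/125 - 2*t/25.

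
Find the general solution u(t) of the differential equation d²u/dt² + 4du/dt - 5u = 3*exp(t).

u = C1*exp(t) + C2*exp(-5*t) + t*exp(t)/2

Characteristic equation r² + 4r - 5 = 0 factors as (r - 1)(r + 5) = 0, so r = 1, -5.
Hence u_h = C1*exp(t) + C2*exp(-5*t).
Since exp(t) solves the homogeneous equation (r = 1 is a root of multiplicity 1), multiply the trial by t. Try u_p = A*t*exp(t). Substituting into the equation and dividing by exp(t) gives A = 1/2, so u_p = t*exp(t)/2.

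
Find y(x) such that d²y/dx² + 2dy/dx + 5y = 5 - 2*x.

y = 29/25 - 2*x/5 + C1*cos(2*x)*exp(-x) + C2*exp(-x)*sin(2*x)

Characteristic equation r² + 2r + 5 = 0 has discriminant (2)² - 4·(5) = -16 < 0, so r = -1 ± 2i.
Hence y_h = C1*cos(2*x)*exp(-x) + C2*exp(-x)*sin(2*x).
For the particular solution try y_p = A0 + A1*x. Substituting and matching coefficients of each power of x gives A0 = 29/25, A1 = -2/5, so y_p = 29/25 - 2*x/5.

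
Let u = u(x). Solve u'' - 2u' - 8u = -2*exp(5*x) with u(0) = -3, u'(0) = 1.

Characteristic equation r² - 2r - 8 = 0 factors as (r - 4)(r + 2) = 0, so r = 4, -2.
Hence u_h = C1*exp(4*x) + C2*exp(-2*x).
Try u_p = A*exp(5*x). Substituting into the equation and dividing by exp(5*x) gives A = -2/7, so u_p = -2*exp(5*x)/7.
General solution: u = -2*exp(5*x)/7 + C1*exp(4*x) + C2*exp(-2*x).
Apply the initial conditions: u(0) = -2/7 + C1 + C2 = -3 and u'(0) = -10/7 - 2*C2 + 4*C1 = 1. Solving gives C1 = -1/2, C2 = -31/14.

u = -31*exp(-2*x)/14 - 2*exp(5*x)/7 - exp(4*x)/2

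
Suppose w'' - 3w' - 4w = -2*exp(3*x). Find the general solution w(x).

w = exp(3*x)/2 + C1*exp(-x) + C2*exp(4*x)

Characteristic equation r² - 3r - 4 = 0 factors as (r + 1)(r - 4) = 0, so r = -1, 4.
Hence w_h = C1*exp(-x) + C2*exp(4*x).
Try w_p = A*exp(3*x). Substituting into the equation and dividing by exp(3*x) gives A = 1/2, so w_p = exp(3*x)/2.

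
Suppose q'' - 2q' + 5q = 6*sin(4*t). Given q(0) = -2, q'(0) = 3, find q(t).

Characteristic equation r² - 2r + 5 = 0 has discriminant (-2)² - 4·(5) = -16 < 0, so r = 1 ± 2i.
Hence q_h = C1*cos(2*t)*exp(t) + C2*exp(t)*sin(2*t).
Try q_p = A*cos(4*t) + B*sin(4*t). Substituting and equating the coefficients of cos(4t) and sin(4t) gives A = 48/185, B = -66/185, so q_p = -66*sin(4*t)/185 + 48*cos(4*t)/185.
General solution: q = -66*sin(4*t)/185 + 48*cos(4*t)/185 + C1*cos(2*t)*exp(t) + C2*exp(t)*sin(2*t).
Apply the initial conditions: q(0) = 48/185 + C1 = -2 and q'(0) = -264/185 + C1 + 2*C2 = 3. Solving gives C1 = -418/185, C2 = 1237/370.

q = -66*sin(4*t)/185 + 48*cos(4*t)/185 - 418*cos(2*t)*exp(t)/185 + 1237*exp(t)*sin(2*t)/370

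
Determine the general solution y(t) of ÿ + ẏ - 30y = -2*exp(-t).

Characteristic equation r² + r - 30 = 0 factors as (r + 6)(r - 5) = 0, so r = -6, 5.
Hence y_h = C1*exp(-6*t) + C2*exp(5*t).
Try y_p = A*exp(-t). Substituting into the equation and dividing by exp(-t) gives A = 1/15, so y_p = exp(-t)/15.

y = exp(-t)/15 + C1*exp(-6*t) + C2*exp(5*t)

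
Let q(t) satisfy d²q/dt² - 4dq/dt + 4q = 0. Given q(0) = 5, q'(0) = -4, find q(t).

Characteristic equation r² - 4r + 4 = 0 has discriminant (-4)² - 4·(4) = 0, so r = 2 is a repeated root.
Hence q_h = (C1 + C2*t)*exp(2*t).
Apply the initial conditions: q(0) = C1 = 5 and q'(0) = C2 + 2*C1 = -4. Solving gives C1 = 5, C2 = -14.

q = 5*exp(2*t) - 14*t*exp(2*t)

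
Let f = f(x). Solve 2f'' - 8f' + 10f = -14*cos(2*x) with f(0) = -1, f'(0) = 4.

f = -7*cos(2*x)/65 + 56*sin(2*x)/65 - 58*cos(x)*exp(2*x)/65 + 264*exp(2*x)*sin(x)/65

Divide through by 2: f'' - 4f' + 5f = -7*cos(2*x).
Characteristic equation r² - 4r + 5 = 0 has discriminant (-4)² - 4·(5) = -4 < 0, so r = 2 ± i.
Hence f_h = C1*cos(x)*exp(2*x) + C2*exp(2*x)*sin(x).
Try f_p = A*cos(2*x) + B*sin(2*x). Substituting and equating the coefficients of cos(2x) and sin(2x) gives A = -7/65, B = 56/65, so f_p = -7*cos(2*x)/65 + 56*sin(2*x)/65.
General solution: f = -7*cos(2*x)/65 + 56*sin(2*x)/65 + C1*cos(x)*exp(2*x) + C2*exp(2*x)*sin(x).
Apply the initial conditions: f(0) = -7/65 + C1 = -1 and f'(0) = 112/65 + C2 + 2*C1 = 4. Solving gives C1 = -58/65, C2 = 264/65.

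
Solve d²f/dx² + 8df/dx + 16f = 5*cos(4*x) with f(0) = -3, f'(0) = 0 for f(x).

Characteristic equation r² + 8r + 16 = 0 has discriminant (8)² - 4·(16) = 0, so r = -4 is a repeated root.
Hence f_h = (C1 + C2*x)*exp(-4*x).
Try f_p = A*cos(4*x) + B*sin(4*x). Substituting and equating the coefficients of cos(4x) and sin(4x) gives A = 0, B = 5/32, so f_p = 5*sin(4*x)/32.
General solution: f = 5*sin(4*x)/32 + C1*exp(-4*x) + C2*x*exp(-4*x).
Apply the initial conditions: f(0) = C1 = -3 and f'(0) = 5/8 + C2 - 4*C1 = 0. Solving gives C1 = -3, C2 = -101/8.

f = -3*exp(-4*x) + 5*sin(4*x)/32 - 101*x*exp(-4*x)/8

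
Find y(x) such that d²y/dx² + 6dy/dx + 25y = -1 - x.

Characteristic equation r² + 6r + 25 = 0 has discriminant (6)² - 4·(25) = -64 < 0, so r = -3 ± 4i.
Hence y_h = C1*cos(4*x)*exp(-3*x) + C2*exp(-3*x)*sin(4*x).
For the particular solution try y_p = A0 + A1*x. Substituting and matching coefficients of each power of x gives A0 = -19/625, A1 = -1/25, so y_p = -19/625 - x/25.

y = -19/625 - x/25 + C1*cos(4*x)*exp(-3*x) + C2*exp(-3*x)*sin(4*x)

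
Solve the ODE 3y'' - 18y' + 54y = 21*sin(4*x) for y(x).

y = 7*sin(4*x)/290 + 42*cos(4*x)/145 + C1*cos(3*x)*exp(3*x) + C2*exp(3*x)*sin(3*x)

Divide through by 3: y'' - 6y' + 18y = 7*sin(4*x).
Characteristic equation r² - 6r + 18 = 0 has discriminant (-6)² - 4·(18) = -36 < 0, so r = 3 ± 3i.
Hence y_h = C1*cos(3*x)*exp(3*x) + C2*exp(3*x)*sin(3*x).
Try y_p = A*cos(4*x) + B*sin(4*x). Substituting and equating the coefficients of cos(4x) and sin(4x) gives A = 42/145, B = 7/290, so y_p = 7*sin(4*x)/290 + 42*cos(4*x)/145.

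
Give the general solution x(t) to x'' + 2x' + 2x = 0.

Characteristic equation r² + 2r + 2 = 0 has discriminant (2)² - 4·(2) = -4 < 0, so r = -1 ± i.
Hence x_h = C1*cos(t)*exp(-t) + C2*exp(-t)*sin(t).

x = C1*cos(t)*exp(-t) + C2*exp(-t)*sin(t)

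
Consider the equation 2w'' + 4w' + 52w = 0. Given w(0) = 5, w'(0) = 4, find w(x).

Divide through by 2: w'' + 2w' + 26w = 0.
Characteristic equation r² + 2r + 26 = 0 has discriminant (2)² - 4·(26) = -100 < 0, so r = -1 ± 5i.
Hence w_h = C1*cos(5*x)*exp(-x) + C2*exp(-x)*sin(5*x).
Apply the initial conditions: w(0) = C1 = 5 and w'(0) = -C1 + 5*C2 = 4. Solving gives C1 = 5, C2 = 9/5.

w = 5*cos(5*x)*exp(-x) + 9*exp(-x)*sin(5*x)/5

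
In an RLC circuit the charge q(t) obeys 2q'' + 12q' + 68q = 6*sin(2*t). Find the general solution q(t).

q = -cos(2*t)/29 + 5*sin(2*t)/58 + C1*cos(5*t)*exp(-3*t) + C2*exp(-3*t)*sin(5*t)

Divide through by 2: q'' + 6q' + 34q = 3*sin(2*t).
Characteristic equation r² + 6r + 34 = 0 has discriminant (6)² - 4·(34) = -100 < 0, so r = -3 ± 5i.
Hence q_h = C1*cos(5*t)*exp(-3*t) + C2*exp(-3*t)*sin(5*t).
Try q_p = A*cos(2*t) + B*sin(2*t). Substituting and equating the coefficients of cos(2t) and sin(2t) gives A = -1/29, B = 5/58, so q_p = -cos(2*t)/29 + 5*sin(2*t)/58.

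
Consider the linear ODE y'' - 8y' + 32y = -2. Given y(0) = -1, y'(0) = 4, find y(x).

Characteristic equation r² - 8r + 32 = 0 has discriminant (-8)² - 4·(32) = -64 < 0, so r = 4 ± 4i.
Hence y_h = C1*cos(4*x)*exp(4*x) + C2*exp(4*x)*sin(4*x).
For the particular solution try y_p = A0. Substituting and matching coefficients of each power of x gives A0 = -1/16, so y_p = -1/16.
General solution: y = -1/16 + C1*cos(4*x)*exp(4*x) + C2*exp(4*x)*sin(4*x).
Apply the initial conditions: y(0) = -1/16 + C1 = -1 and y'(0) = 4*C1 + 4*C2 = 4. Solving gives C1 = -15/16, C2 = 31/16.

y = -1/16 - 15*cos(4*x)*exp(4*x)/16 + 31*exp(4*x)*sin(4*x)/16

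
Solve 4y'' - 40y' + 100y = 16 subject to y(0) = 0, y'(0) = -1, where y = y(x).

Divide through by 4: y'' - 10y' + 25y = 4.
Characteristic equation r² - 10r + 25 = 0 has discriminant (-10)² - 4·(25) = 0, so r = 5 is a repeated root.
Hence y_h = (C1 + C2*x)*exp(5*x).
For the particular solution try y_p = A0. Substituting and matching coefficients of each power of x gives A0 = 4/25, so y_p = 4/25.
General solution: y = 4/25 + C1*exp(5*x) + C2*x*exp(5*x).
Apply the initial conditions: y(0) = 4/25 + C1 = 0 and y'(0) = C2 + 5*C1 = -1. Solving gives C1 = -4/25, C2 = -1/5.

y = 4/25 - 4*exp(5*x)/25 - x*exp(5*x)/5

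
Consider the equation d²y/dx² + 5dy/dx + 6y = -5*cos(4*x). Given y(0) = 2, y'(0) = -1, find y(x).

y = -18*exp(-3*x)/5 - sin(4*x)/5 + cos(4*x)/10 + 11*exp(-2*x)/2

Characteristic equation r² + 5r + 6 = 0 factors as (r + 3)(r + 2) = 0, so r = -3, -2.
Hence y_h = C1*exp(-3*x) + C2*exp(-2*x).
Try y_p = A*cos(4*x) + B*sin(4*x). Substituting and equating the coefficients of cos(4x) and sin(4x) gives A = 1/10, B = -1/5, so y_p = -sin(4*x)/5 + cos(4*x)/10.
General solution: y = -sin(4*x)/5 + cos(4*x)/10 + C1*exp(-3*x) + C2*exp(-2*x).
Apply the initial conditions: y(0) = 1/10 + C1 + C2 = 2 and y'(0) = -4/5 - 3*C1 - 2*C2 = -1. Solving gives C1 = -18/5, C2 = 11/2.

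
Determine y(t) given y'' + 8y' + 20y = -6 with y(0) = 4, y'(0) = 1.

y = -3/10 + 43*cos(2*t)*exp(-4*t)/10 + 91*exp(-4*t)*sin(2*t)/10

Characteristic equation r² + 8r + 20 = 0 has discriminant (8)² - 4·(20) = -16 < 0, so r = -4 ± 2i.
Hence y_h = C1*cos(2*t)*exp(-4*t) + C2*exp(-4*t)*sin(2*t).
For the particular solution try y_p = A0. Substituting and matching coefficients of each power of t gives A0 = -3/10, so y_p = -3/10.
General solution: y = -3/10 + C1*cos(2*t)*exp(-4*t) + C2*exp(-4*t)*sin(2*t).
Apply the initial conditions: y(0) = -3/10 + C1 = 4 and y'(0) = -4*C1 + 2*C2 = 1. Solving gives C1 = 43/10, C2 = 91/10.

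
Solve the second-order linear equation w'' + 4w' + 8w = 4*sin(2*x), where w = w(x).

Characteristic equation r² + 4r + 8 = 0 has discriminant (4)² - 4·(8) = -16 < 0, so r = -2 ± 2i.
Hence w_h = C1*cos(2*x)*exp(-2*x) + C2*exp(-2*x)*sin(2*x).
Try w_p = A*cos(2*x) + B*sin(2*x). Substituting and equating the coefficients of cos(2x) and sin(2x) gives A = -2/5, B = 1/5, so w_p = -2*cos(2*x)/5 + sin(2*x)/5.

w = -2*cos(2*x)/5 + sin(2*x)/5 + C1*cos(2*x)*exp(-2*x) + C2*exp(-2*x)*sin(2*x)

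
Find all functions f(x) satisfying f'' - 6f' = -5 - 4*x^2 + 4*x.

Characteristic equation r² - 6r = 0 factors as (r - 6)r = 0, so r = 6, 0.
Hence f_h = C1*exp(6*x) + C2.
Since 0 is a characteristic root (multiplicity 1), multiply the polynomial trial by x: try f_p = x*(A0 + A1*x + A2*x^2). Substituting and matching coefficients of each power of x gives A0 = 41/54, A1 = -2/9, A2 = 2/9, so f_p = -2*x^2/9 + 2*x^3/9 + 41*x/54.

f = C2 - 2*x**2/9 + 2*x**3/9 + 41*x/54 + C1*exp(6*x)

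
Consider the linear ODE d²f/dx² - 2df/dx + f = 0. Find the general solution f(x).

Characteristic equation r² - 2r + 1 = 0 has discriminant (-2)² - 4·(1) = 0, so r = 1 is a repeated root.
Hence f_h = (C1 + C2*x)*exp(x).

f = C1*exp(x) + C2*x*exp(x)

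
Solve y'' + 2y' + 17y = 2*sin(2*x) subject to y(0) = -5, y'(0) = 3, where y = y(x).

Characteristic equation r² + 2r + 17 = 0 has discriminant (2)² - 4·(17) = -64 < 0, so r = -1 ± 4i.
Hence y_h = C1*cos(4*x)*exp(-x) + C2*exp(-x)*sin(4*x).
Try y_p = A*cos(2*x) + B*sin(2*x). Substituting and equating the coefficients of cos(2x) and sin(2x) gives A = -8/185, B = 26/185, so y_p = -8*cos(2*x)/185 + 26*sin(2*x)/185.
General solution: y = -8*cos(2*x)/185 + 26*sin(2*x)/185 + C1*cos(4*x)*exp(-x) + C2*exp(-x)*sin(4*x).
Apply the initial conditions: y(0) = -8/185 + C1 = -5 and y'(0) = 52/185 - C1 + 4*C2 = 3. Solving gives C1 = -917/185, C2 = -207/370.

y = -8*cos(2*x)/185 + 26*sin(2*x)/185 - 917*cos(4*x)*exp(-x)/185 - 207*exp(-x)*sin(4*x)/370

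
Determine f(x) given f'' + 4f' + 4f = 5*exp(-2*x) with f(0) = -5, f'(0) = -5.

Characteristic equation r² + 4r + 4 = 0 has discriminant (4)² - 4·(4) = 0, so r = -2 is a repeated root.
Hence f_h = (C1 + C2*x)*exp(-2*x).
Since exp(-2*x) solves the homogeneous equation (r = -2 is a root of multiplicity 2), multiply the trial by x^2. Try f_p = A*x^2*exp(-2*x). Substituting into the equation and dividing by exp(-2*x) gives A = 5/2, so f_p = 5*x^2*exp(-2*x)/2.
General solution: f = C1*exp(-2*x) + 5*x^2*exp(-2*x)/2 + C2*x*exp(-2*x).
Apply the initial conditions: f(0) = C1 = -5 and f'(0) = C2 - 2*C1 = -5. Solving gives C1 = -5, C2 = -15.

f = -5*exp(-2*x) - 15*x*exp(-2*x) + 5*x**2*exp(-2*x)/2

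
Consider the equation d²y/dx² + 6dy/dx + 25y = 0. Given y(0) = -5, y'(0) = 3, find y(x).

Characteristic equation r² + 6r + 25 = 0 has discriminant (6)² - 4·(25) = -64 < 0, so r = -3 ± 4i.
Hence y_h = C1*cos(4*x)*exp(-3*x) + C2*exp(-3*x)*sin(4*x).
Apply the initial conditions: y(0) = C1 = -5 and y'(0) = -3*C1 + 4*C2 = 3. Solving gives C1 = -5, C2 = -3.

y = -5*cos(4*x)*exp(-3*x) - 3*exp(-3*x)*sin(4*x)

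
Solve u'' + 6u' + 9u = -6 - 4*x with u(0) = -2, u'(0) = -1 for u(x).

u = -10/27 - 44*exp(-3*x)/27 - 4*x/9 - 49*x*exp(-3*x)/9

Characteristic equation r² + 6r + 9 = 0 has discriminant (6)² - 4·(9) = 0, so r = -3 is a repeated root.
Hence u_h = (C1 + C2*x)*exp(-3*x).
For the particular solution try u_p = A0 + A1*x. Substituting and matching coefficients of each power of x gives A0 = -10/27, A1 = -4/9, so u_p = -10/27 - 4*x/9.
General solution: u = -10/27 - 4*x/9 + C1*exp(-3*x) + C2*x*exp(-3*x).
Apply the initial conditions: u(0) = -10/27 + C1 = -2 and u'(0) = -4/9 + C2 - 3*C1 = -1. Solving gives C1 = -44/27, C2 = -49/9.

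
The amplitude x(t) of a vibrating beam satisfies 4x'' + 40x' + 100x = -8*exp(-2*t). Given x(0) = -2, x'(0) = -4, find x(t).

Divide through by 4: x'' + 10x' + 25x = -2*exp(-2*t).
Characteristic equation r² + 10r + 25 = 0 has discriminant (10)² - 4·(25) = 0, so r = -5 is a repeated root.
Hence x_h = (C1 + C2*t)*exp(-5*t).
Try x_p = A*exp(-2*t). Substituting into the equation and dividing by exp(-2*t) gives A = -2/9, so x_p = -2*exp(-2*t)/9.
General solution: x = -2*exp(-2*t)/9 + C1*exp(-5*t) + C2*t*exp(-5*t).
Apply the initial conditions: x(0) = -2/9 + C1 = -2 and x'(0) = 4/9 + C2 - 5*C1 = -4. Solving gives C1 = -16/9, C2 = -40/3.

x = -16*exp(-5*t)/9 - 2*exp(-2*t)/9 - 40*t*exp(-5*t)/3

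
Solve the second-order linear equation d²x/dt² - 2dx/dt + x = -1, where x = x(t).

Characteristic equation r² - 2r + 1 = 0 has discriminant (-2)² - 4·(1) = 0, so r = 1 is a repeated root.
Hence x_h = (C1 + C2*t)*exp(t).
For the particular solution try x_p = A0. Substituting and matching coefficients of each power of t gives A0 = -1, so x_p = -1.

x = -1 + C1*exp(t) + C2*t*exp(t)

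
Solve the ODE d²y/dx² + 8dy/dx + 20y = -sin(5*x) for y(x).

Characteristic equation r² + 8r + 20 = 0 has discriminant (8)² - 4·(20) = -16 < 0, so r = -4 ± 2i.
Hence y_h = C1*cos(2*x)*exp(-4*x) + C2*exp(-4*x)*sin(2*x).
Try y_p = A*cos(5*x) + B*sin(5*x). Substituting and equating the coefficients of cos(5x) and sin(5x) gives A = 8/325, B = 1/325, so y_p = sin(5*x)/325 + 8*cos(5*x)/325.

y = sin(5*x)/325 + 8*cos(5*x)/325 + C1*cos(2*x)*exp(-4*x) + C2*exp(-4*x)*sin(2*x)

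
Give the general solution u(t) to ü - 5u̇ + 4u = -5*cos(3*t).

Characteristic equation r² - 5r + 4 = 0 factors as (r - 1)(r - 4) = 0, so r = 1, 4.
Hence u_h = C1*exp(t) + C2*exp(4*t).
Try u_p = A*cos(3*t) + B*sin(3*t). Substituting and equating the coefficients of cos(3t) and sin(3t) gives A = 1/10, B = 3/10, so u_p = cos(3*t)/10 + 3*sin(3*t)/10.

u = cos(3*t)/10 + 3*sin(3*t)/10 + C1*exp(t) + C2*exp(4*t)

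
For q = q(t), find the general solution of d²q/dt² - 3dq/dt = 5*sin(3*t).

Characteristic equation r² - 3r = 0 factors as (r - 3)r = 0, so r = 3, 0.
Hence q_h = C1*exp(3*t) + C2.
Try q_p = A*cos(3*t) + B*sin(3*t). Substituting and equating the coefficients of cos(3t) and sin(3t) gives A = 5/18, B = -5/18, so q_p = -5*sin(3*t)/18 + 5*cos(3*t)/18.

q = C2 - 5*sin(3*t)/18 + 5*cos(3*t)/18 + C1*exp(3*t)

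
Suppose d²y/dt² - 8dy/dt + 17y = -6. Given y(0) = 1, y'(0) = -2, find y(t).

Characteristic equation r² - 8r + 17 = 0 has discriminant (-8)² - 4·(17) = -4 < 0, so r = 4 ± i.
Hence y_h = C1*cos(t)*exp(4*t) + C2*exp(4*t)*sin(t).
For the particular solution try y_p = A0. Substituting and matching coefficients of each power of t gives A0 = -6/17, so y_p = -6/17.
General solution: y = -6/17 + C1*cos(t)*exp(4*t) + C2*exp(4*t)*sin(t).
Apply the initial conditions: y(0) = -6/17 + C1 = 1 and y'(0) = C2 + 4*C1 = -2. Solving gives C1 = 23/17, C2 = -126/17.

y = -6/17 - 126*exp(4*t)*sin(t)/17 + 23*cos(t)*exp(4*t)/17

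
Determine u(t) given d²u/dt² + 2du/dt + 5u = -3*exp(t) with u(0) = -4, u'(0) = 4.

Characteristic equation r² + 2r + 5 = 0 has discriminant (2)² - 4·(5) = -16 < 0, so r = -1 ± 2i.
Hence u_h = C1*cos(2*t)*exp(-t) + C2*exp(-t)*sin(2*t).
Try u_p = A*exp(t). Substituting into the equation and dividing by exp(t) gives A = -3/8, so u_p = -3*exp(t)/8.
General solution: u = -3*exp(t)/8 + C1*cos(2*t)*exp(-t) + C2*exp(-t)*sin(2*t).
Apply the initial conditions: u(0) = -3/8 + C1 = -4 and u'(0) = -3/8 - C1 + 2*C2 = 4. Solving gives C1 = -29/8, C2 = 3/8.

u = -3*exp(t)/8 - 29*cos(2*t)*exp(-t)/8 + 3*exp(-t)*sin(2*t)/8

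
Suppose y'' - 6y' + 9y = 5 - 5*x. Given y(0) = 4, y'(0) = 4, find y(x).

Characteristic equation r² - 6r + 9 = 0 has discriminant (-6)² - 4·(9) = 0, so r = 3 is a repeated root.
Hence y_h = (C1 + C2*x)*exp(3*x).
For the particular solution try y_p = A0 + A1*x. Substituting and matching coefficients of each power of x gives A0 = 5/27, A1 = -5/9, so y_p = 5/27 - 5*x/9.
General solution: y = 5/27 - 5*x/9 + C1*exp(3*x) + C2*x*exp(3*x).
Apply the initial conditions: y(0) = 5/27 + C1 = 4 and y'(0) = -5/9 + C2 + 3*C1 = 4. Solving gives C1 = 103/27, C2 = -62/9.

y = 5/27 - 5*x/9 + 103*exp(3*x)/27 - 62*x*exp(3*x)/9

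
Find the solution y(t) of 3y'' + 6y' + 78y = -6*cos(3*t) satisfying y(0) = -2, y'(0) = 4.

y = -34*cos(3*t)/325 - 12*sin(3*t)/325 - 616*cos(5*t)*exp(-t)/325 + 144*exp(-t)*sin(5*t)/325

Divide through by 3: y'' + 2y' + 26y = -2*cos(3*t).
Characteristic equation r² + 2r + 26 = 0 has discriminant (2)² - 4·(26) = -100 < 0, so r = -1 ± 5i.
Hence y_h = C1*cos(5*t)*exp(-t) + C2*exp(-t)*sin(5*t).
Try y_p = A*cos(3*t) + B*sin(3*t). Substituting and equating the coefficients of cos(3t) and sin(3t) gives A = -34/325, B = -12/325, so y_p = -34*cos(3*t)/325 - 12*sin(3*t)/325.
General solution: y = -34*cos(3*t)/325 - 12*sin(3*t)/325 + C1*cos(5*t)*exp(-t) + C2*exp(-t)*sin(5*t).
Apply the initial conditions: y(0) = -34/325 + C1 = -2 and y'(0) = -36/325 - C1 + 5*C2 = 4. Solving gives C1 = -616/325, C2 = 144/325.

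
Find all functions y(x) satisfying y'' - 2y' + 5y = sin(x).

Characteristic equation r² - 2r + 5 = 0 has discriminant (-2)² - 4·(5) = -16 < 0, so r = 1 ± 2i.
Hence y_h = C1*cos(2*x)*exp(x) + C2*exp(x)*sin(2*x).
Try y_p = A*cos(x) + B*sin(x). Substituting and equating the coefficients of cos(x) and sin(x) gives A = 1/10, B = 1/5, so y_p = sin(x)/5 + cos(x)/10.

y = sin(x)/5 + cos(x)/10 + C1*cos(2*x)*exp(x) + C2*exp(x)*sin(2*x)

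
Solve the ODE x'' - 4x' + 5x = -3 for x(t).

x = -3/5 + C1*cos(t)*exp(2*t) + C2*exp(2*t)*sin(t)

Characteristic equation r² - 4r + 5 = 0 has discriminant (-4)² - 4·(5) = -4 < 0, so r = 2 ± i.
Hence x_h = C1*cos(t)*exp(2*t) + C2*exp(2*t)*sin(t).
For the particular solution try x_p = A0. Substituting and matching coefficients of each power of t gives A0 = -3/5, so x_p = -3/5.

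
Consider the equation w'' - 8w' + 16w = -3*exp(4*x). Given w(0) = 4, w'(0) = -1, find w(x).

Characteristic equation r² - 8r + 16 = 0 has discriminant (-8)² - 4·(16) = 0, so r = 4 is a repeated root.
Hence w_h = (C1 + C2*x)*exp(4*x).
Since exp(4*x) solves the homogeneous equation (r = 4 is a root of multiplicity 2), multiply the trial by x^2. Try w_p = A*x^2*exp(4*x). Substituting into the equation and dividing by exp(4*x) gives A = -3/2, so w_p = -3*x^2*exp(4*x)/2.
General solution: w = C1*exp(4*x) - 3*x^2*exp(4*x)/2 + C2*x*exp(4*x).
Apply the initial conditions: w(0) = C1 = 4 and w'(0) = C2 + 4*C1 = -1. Solving gives C1 = 4, C2 = -17.

w = 4*exp(4*x) - 17*x*exp(4*x) - 3*x**2*exp(4*x)/2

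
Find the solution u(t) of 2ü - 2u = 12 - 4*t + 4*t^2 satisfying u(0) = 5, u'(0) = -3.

Divide through by 2: u'' - u = 6 - 2*t + 2*t^2.
Characteristic equation r² - 1 = 0 factors as (r - 1)(r + 1) = 0, so r = 1, -1.
Hence u_h = C1*exp(t) + C2*exp(-t).
For the particular solution try u_p = A0 + A1*t + A2*t^2. Substituting and matching coefficients of each power of t gives A0 = -10, A1 = 2, A2 = -2, so u_p = -10 - 2*t^2 + 2*t.
General solution: u = -10 - 2*t^2 + 2*t + C1*exp(t) + C2*exp(-t).
Apply the initial conditions: u(0) = -10 + C1 + C2 = 5 and u'(0) = 2 + C1 - C2 = -3. Solving gives C1 = 5, C2 = 10.

u = -10 - 2*t**2 + 2*t + 5*exp(t) + 10*exp(-t)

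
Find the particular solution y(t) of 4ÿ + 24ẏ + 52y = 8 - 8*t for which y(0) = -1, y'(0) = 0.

Divide through by 4: y'' + 6y' + 13y = 2 - 2*t.
Characteristic equation r² + 6r + 13 = 0 has discriminant (6)² - 4·(13) = -16 < 0, so r = -3 ± 2i.
Hence y_h = C1*cos(2*t)*exp(-3*t) + C2*exp(-3*t)*sin(2*t).
For the particular solution try y_p = A0 + A1*t. Substituting and matching coefficients of each power of t gives A0 = 38/169, A1 = -2/13, so y_p = 38/169 - 2*t/13.
General solution: y = 38/169 - 2*t/13 + C1*cos(2*t)*exp(-3*t) + C2*exp(-3*t)*sin(2*t).
Apply the initial conditions: y(0) = 38/169 + C1 = -1 and y'(0) = -2/13 - 3*C1 + 2*C2 = 0. Solving gives C1 = -207/169, C2 = -595/338.

y = 38/169 - 2*t/13 - 595*exp(-3*t)*sin(2*t)/338 - 207*cos(2*t)*exp(-3*t)/169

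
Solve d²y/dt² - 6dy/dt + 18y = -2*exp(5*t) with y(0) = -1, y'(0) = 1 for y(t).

Characteristic equation r² - 6r + 18 = 0 has discriminant (-6)² - 4·(18) = -36 < 0, so r = 3 ± 3i.
Hence y_h = C1*cos(3*t)*exp(3*t) + C2*exp(3*t)*sin(3*t).
Try y_p = A*exp(5*t). Substituting into the equation and dividing by exp(5*t) gives A = -2/13, so y_p = -2*exp(5*t)/13.
General solution: y = -2*exp(5*t)/13 + C1*cos(3*t)*exp(3*t) + C2*exp(3*t)*sin(3*t).
Apply the initial conditions: y(0) = -2/13 + C1 = -1 and y'(0) = -10/13 + 3*C1 + 3*C2 = 1. Solving gives C1 = -11/13, C2 = 56/39.

y = -2*exp(5*t)/13 - 11*cos(3*t)*exp(3*t)/13 + 56*exp(3*t)*sin(3*t)/39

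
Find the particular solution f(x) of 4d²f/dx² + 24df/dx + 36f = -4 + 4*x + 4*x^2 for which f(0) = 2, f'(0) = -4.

f = -1/9 - x/27 + x**2/9 + 19*exp(-3*x)/9 + 64*x*exp(-3*x)/27

Divide through by 4: f'' + 6f' + 9f = -1 + x + x^2.
Characteristic equation r² + 6r + 9 = 0 has discriminant (6)² - 4·(9) = 0, so r = -3 is a repeated root.
Hence f_h = (C1 + C2*x)*exp(-3*x).
For the particular solution try f_p = A0 + A1*x + A2*x^2. Substituting and matching coefficients of each power of x gives A0 = -1/9, A1 = -1/27, A2 = 1/9, so f_p = -1/9 - x/27 + x^2/9.
General solution: f = -1/9 - x/27 + x^2/9 + C1*exp(-3*x) + C2*x*exp(-3*x).
Apply the initial conditions: f(0) = -1/9 + C1 = 2 and f'(0) = -1/27 + C2 - 3*C1 = -4. Solving gives C1 = 19/9, C2 = 64/27.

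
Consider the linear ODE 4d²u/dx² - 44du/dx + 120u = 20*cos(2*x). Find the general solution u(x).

Divide through by 4: u'' - 11u' + 30u = 5*cos(2*x).
Characteristic equation r² - 11r + 30 = 0 factors as (r - 5)(r - 6) = 0, so r = 5, 6.
Hence u_h = C1*exp(5*x) + C2*exp(6*x).
Try u_p = A*cos(2*x) + B*sin(2*x). Substituting and equating the coefficients of cos(2x) and sin(2x) gives A = 13/116, B = -11/116, so u_p = -11*sin(2*x)/116 + 13*cos(2*x)/116.

u = -11*sin(2*x)/116 + 13*cos(2*x)/116 + C1*exp(5*x) + C2*exp(6*x)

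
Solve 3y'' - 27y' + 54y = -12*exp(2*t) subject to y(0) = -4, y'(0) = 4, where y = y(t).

y = -exp(2*t) - 8*exp(3*t) + 5*exp(6*t)

Divide through by 3: y'' - 9y' + 18y = -4*exp(2*t).
Characteristic equation r² - 9r + 18 = 0 factors as (r - 6)(r - 3) = 0, so r = 6, 3.
Hence y_h = C1*exp(6*t) + C2*exp(3*t).
Try y_p = A*exp(2*t). Substituting into the equation and dividing by exp(2*t) gives A = -1, so y_p = -exp(2*t).
General solution: y = -exp(2*t) + C1*exp(6*t) + C2*exp(3*t).
Apply the initial conditions: y(0) = -1 + C1 + C2 = -4 and y'(0) = -2 + 3*C2 + 6*C1 = 4. Solving gives C1 = 5, C2 = -8.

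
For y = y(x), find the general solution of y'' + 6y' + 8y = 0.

Characteristic equation r² + 6r + 8 = 0 factors as (r + 4)(r + 2) = 0, so r = -4, -2.
Hence y_h = C1*exp(-4*x) + C2*exp(-2*x).

y = C1*exp(-4*x) + C2*exp(-2*x)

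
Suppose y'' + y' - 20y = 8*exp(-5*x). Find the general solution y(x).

y = C1*exp(-5*x) + C2*exp(4*x) - 8*x*exp(-5*x)/9

Characteristic equation r² + r - 20 = 0 factors as (r + 5)(r - 4) = 0, so r = -5, 4.
Hence y_h = C1*exp(-5*x) + C2*exp(4*x).
Since exp(-5*x) solves the homogeneous equation (r = -5 is a root of multiplicity 1), multiply the trial by x. Try y_p = A*x*exp(-5*x). Substituting into the equation and dividing by exp(-5*x) gives A = -8/9, so y_p = -8*x*exp(-5*x)/9.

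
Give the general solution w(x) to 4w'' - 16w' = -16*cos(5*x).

w = C2 + 4*cos(5*x)/41 + 16*sin(5*x)/205 + C1*exp(4*x)

Divide through by 4: w'' - 4w' = -4*cos(5*x).
Characteristic equation r² - 4r = 0 factors as (r - 4)r = 0, so r = 4, 0.
Hence w_h = C1*exp(4*x) + C2.
Try w_p = A*cos(5*x) + B*sin(5*x). Substituting and equating the coefficients of cos(5x) and sin(5x) gives A = 4/41, B = 16/205, so w_p = 4*cos(5*x)/41 + 16*sin(5*x)/205.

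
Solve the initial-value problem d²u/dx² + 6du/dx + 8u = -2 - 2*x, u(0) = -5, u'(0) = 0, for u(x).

u = -1/16 - 39*exp(-2*x)/4 - x/4 + 77*exp(-4*x)/16

Characteristic equation r² + 6r + 8 = 0 factors as (r + 4)(r + 2) = 0, so r = -4, -2.
Hence u_h = C1*exp(-4*x) + C2*exp(-2*x).
For the particular solution try u_p = A0 + A1*x. Substituting and matching coefficients of each power of x gives A0 = -1/16, A1 = -1/4, so u_p = -1/16 - x/4.
General solution: u = -1/16 - x/4 + C1*exp(-4*x) + C2*exp(-2*x).
Apply the initial conditions: u(0) = -1/16 + C1 + C2 = -5 and u'(0) = -1/4 - 4*C1 - 2*C2 = 0. Solving gives C1 = 77/16, C2 = -39/4.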